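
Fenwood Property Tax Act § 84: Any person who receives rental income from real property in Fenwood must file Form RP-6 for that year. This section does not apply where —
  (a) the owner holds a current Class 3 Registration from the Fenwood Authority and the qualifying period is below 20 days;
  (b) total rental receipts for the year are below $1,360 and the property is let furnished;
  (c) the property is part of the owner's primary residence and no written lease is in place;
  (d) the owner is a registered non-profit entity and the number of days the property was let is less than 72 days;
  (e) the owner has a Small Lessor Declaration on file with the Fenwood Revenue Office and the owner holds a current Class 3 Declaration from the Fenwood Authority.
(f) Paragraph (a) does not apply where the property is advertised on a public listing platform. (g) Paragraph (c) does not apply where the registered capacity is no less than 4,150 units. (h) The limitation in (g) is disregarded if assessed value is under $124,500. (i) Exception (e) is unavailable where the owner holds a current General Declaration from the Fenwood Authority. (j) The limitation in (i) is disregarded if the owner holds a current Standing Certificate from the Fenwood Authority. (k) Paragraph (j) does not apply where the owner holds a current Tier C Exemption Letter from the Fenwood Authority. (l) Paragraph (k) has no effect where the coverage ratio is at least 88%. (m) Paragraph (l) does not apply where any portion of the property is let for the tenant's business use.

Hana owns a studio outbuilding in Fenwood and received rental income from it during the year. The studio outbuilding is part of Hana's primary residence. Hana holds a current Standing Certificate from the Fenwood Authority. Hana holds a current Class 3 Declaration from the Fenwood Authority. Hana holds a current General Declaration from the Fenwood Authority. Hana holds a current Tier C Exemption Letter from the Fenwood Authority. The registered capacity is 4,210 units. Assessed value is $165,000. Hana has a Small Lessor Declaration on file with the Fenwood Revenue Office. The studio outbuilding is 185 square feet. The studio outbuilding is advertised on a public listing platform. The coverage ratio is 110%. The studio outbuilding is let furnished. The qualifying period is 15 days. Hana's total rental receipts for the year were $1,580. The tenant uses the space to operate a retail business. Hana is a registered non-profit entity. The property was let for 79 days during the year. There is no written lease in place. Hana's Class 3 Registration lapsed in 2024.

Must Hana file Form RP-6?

Exception (a) requires that the owner holds a current Class 3 Registration from the Fenwood Authority; but no current Class 3 Registration is held, so (a) is unavailable.
Exception (b) fails — total rental receipts for the year are $1,580, not below $1,360.
All of (c)'s requirements are met (the studio outbuilding is part of the primary residence; there is no written lease). However, paragraphs (g)–(h) must be considered: (g) operates — the registered capacity is 4,210 units, meeting the 4,150 units threshold. (h) is inapplicable (assessed value is $165,000, not under $124,500), so (g) stands. Exception (c) does not apply.
Exception (d) does not apply: the number of days the property was let is 79 days, not less than 72 days.
Exception (e): a Small Lessor Declaration is on file; a current Class 3 Declaration is held — every condition holds. However, paragraphs (i)–(m) must be considered: (i) is engaged — a current General Declaration is held. (j) is triggered (a current Standing Certificate is held), but yields to (k): (k) operates against (j): a current Tier C Exemption Letter is held. (l) operates (the coverage ratio is 110%, meeting the 88% threshold), but is displaced by (m): (m) operates against (l): the space is let for business use. So (e) is unavailable.
Every exception is unavailable, so the rule governs.

Yes — Hana must file Form RP-6.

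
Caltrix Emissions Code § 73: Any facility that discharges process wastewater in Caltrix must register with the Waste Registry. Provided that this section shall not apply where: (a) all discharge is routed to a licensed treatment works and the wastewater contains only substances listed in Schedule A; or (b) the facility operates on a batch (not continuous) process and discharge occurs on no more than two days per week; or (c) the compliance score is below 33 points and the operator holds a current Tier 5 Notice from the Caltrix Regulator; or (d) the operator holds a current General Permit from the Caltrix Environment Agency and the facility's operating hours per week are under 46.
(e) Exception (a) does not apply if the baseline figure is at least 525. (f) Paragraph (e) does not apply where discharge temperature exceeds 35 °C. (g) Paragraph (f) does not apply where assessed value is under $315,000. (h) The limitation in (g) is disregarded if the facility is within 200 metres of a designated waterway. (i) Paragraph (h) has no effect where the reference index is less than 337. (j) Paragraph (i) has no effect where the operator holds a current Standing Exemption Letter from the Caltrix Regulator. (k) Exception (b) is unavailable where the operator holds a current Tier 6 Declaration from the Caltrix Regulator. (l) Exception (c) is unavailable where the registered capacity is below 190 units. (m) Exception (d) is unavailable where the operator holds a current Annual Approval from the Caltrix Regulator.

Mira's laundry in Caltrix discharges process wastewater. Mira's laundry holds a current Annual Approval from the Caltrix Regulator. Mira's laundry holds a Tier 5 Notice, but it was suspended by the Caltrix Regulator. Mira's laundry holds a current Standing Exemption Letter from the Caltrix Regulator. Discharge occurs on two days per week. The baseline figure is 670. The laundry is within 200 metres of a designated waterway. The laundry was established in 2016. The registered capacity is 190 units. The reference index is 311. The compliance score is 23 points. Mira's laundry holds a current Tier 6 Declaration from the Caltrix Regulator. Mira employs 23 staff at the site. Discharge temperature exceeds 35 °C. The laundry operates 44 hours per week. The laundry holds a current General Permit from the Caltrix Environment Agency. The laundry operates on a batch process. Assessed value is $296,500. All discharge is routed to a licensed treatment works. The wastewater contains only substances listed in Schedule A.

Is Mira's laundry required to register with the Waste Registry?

No — exception (a) applies; Mira's laundry is not required to register with the Waste Registry.

Exception (a): discharge is routed to a licensed treatment works; the wastewater is Schedule-A-only — every condition holds. Applying paragraphs (e)–(j): (e) applies (the baseline figure is 670, meeting the 525 threshold), but is set aside by (f): (f) operates — discharge temperature exceeds 35 °C. (g) operates (assessed value is $296,500, under the $315,000 limit), but is overridden by (h): (h) operates against (g): the laundry is within 200 m of a designated waterway. (i) would limit (h) — the reference index is 311, less than the 337 limit — but (j) sets (i) aside: (j) operates against (i): a current Standing Exemption Letter is held. Exception (a) stands.
Exception (b) is satisfied on its face — the facility operates on a batch process; discharge occurs on no more than two days per week. But: (k) operates against (b): a current Tier 6 Declaration is held. (b) is therefore removed.
Exception (c) requires that the operator holds a current Tier 5 Notice from the Caltrix Regulator; but there is no Tier 5 Notice in force, so (c) is unavailable.
All of (d)'s requirements are met (a current General Permit is held; the facility's operating hours per week are 44, under the 46 limit). But: (m) operates against (d): a current Annual Approval is held. Exception (d) does not apply.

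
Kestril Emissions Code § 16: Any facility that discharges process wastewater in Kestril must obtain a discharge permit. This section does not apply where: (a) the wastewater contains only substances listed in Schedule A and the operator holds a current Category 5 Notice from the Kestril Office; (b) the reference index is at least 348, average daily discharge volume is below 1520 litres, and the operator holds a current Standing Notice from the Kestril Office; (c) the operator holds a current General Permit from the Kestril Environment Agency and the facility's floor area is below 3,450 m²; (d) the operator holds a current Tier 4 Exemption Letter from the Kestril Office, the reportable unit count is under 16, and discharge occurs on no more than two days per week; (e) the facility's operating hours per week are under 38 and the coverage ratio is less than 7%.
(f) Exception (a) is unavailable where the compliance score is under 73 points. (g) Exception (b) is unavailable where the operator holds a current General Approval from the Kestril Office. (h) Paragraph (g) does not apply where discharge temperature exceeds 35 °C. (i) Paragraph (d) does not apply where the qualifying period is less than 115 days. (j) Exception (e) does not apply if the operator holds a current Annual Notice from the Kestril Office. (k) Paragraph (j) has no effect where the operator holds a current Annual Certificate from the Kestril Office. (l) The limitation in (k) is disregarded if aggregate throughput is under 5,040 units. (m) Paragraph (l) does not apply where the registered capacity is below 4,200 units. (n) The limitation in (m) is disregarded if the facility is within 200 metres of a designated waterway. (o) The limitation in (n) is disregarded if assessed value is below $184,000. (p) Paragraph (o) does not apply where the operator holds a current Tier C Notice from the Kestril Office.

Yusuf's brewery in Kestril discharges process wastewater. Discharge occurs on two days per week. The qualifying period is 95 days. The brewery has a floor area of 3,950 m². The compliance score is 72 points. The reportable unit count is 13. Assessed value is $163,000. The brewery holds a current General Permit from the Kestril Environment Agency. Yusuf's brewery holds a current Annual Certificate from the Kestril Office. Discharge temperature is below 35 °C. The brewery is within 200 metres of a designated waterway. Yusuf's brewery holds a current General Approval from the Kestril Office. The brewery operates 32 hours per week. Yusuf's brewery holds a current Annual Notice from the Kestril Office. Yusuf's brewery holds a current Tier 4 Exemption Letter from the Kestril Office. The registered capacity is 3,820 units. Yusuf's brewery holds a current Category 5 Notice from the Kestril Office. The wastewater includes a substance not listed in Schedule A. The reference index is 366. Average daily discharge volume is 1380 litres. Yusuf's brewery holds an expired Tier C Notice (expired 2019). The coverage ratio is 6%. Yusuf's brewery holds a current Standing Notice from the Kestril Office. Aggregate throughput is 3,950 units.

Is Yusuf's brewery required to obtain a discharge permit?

No — exception (e) applies; Yusuf's brewery is not required to obtain a discharge permit.

Exception (a) fails — the wastewater includes a non-Schedule-A substance.
All of (b)'s requirements are met (the reference index is 366, meeting the 348 threshold; average daily discharge volume is 1380 litres, below the 1520 litres limit; a current Standing Notice is held). But: (g) operates against (b): a current General Approval is held. (h), which would lift (g), is not engaged — discharge temperature is below 35 °C. So (b) is unavailable.
Exception (c) requires that the facility's floor area is below 3,450 m²; but the facility's floor area is 3,950 m², not below 3,450 m², so (c) is unavailable.
Exception (d): a current Tier 4 Exemption Letter is held; the reportable unit count is 13, under the 16 limit; discharge occurs on no more than two days per week — every condition holds. But: (i) operates against (d): the qualifying period is 95 days, less than the 115 days limit. Exception (d) does not apply.
All of (e)'s requirements are met (the facility's operating hours per week are 32, under the 38 limit; the coverage ratio is 6%, less than the 7% limit). Considering the limiting provisions: (j) is triggered (a current Annual Notice is held), but is displaced by (k): (k) operates against (j): a current Annual Certificate is held. (l) applies (aggregate throughput is 3,950 units, under the 5,040 units limit), but yields to (m): (m) is engaged — the registered capacity is 3,820 units, below the 4,200 units limit. (n) applies (the brewery is within 200 m of a designated waterway), but is set aside by (o): (o) operates against (n): assessed value is $163,000, below the $184,000 limit. (p) does not operate here (no current Tier C Notice is held), so (o) stands. Exception (e) stands.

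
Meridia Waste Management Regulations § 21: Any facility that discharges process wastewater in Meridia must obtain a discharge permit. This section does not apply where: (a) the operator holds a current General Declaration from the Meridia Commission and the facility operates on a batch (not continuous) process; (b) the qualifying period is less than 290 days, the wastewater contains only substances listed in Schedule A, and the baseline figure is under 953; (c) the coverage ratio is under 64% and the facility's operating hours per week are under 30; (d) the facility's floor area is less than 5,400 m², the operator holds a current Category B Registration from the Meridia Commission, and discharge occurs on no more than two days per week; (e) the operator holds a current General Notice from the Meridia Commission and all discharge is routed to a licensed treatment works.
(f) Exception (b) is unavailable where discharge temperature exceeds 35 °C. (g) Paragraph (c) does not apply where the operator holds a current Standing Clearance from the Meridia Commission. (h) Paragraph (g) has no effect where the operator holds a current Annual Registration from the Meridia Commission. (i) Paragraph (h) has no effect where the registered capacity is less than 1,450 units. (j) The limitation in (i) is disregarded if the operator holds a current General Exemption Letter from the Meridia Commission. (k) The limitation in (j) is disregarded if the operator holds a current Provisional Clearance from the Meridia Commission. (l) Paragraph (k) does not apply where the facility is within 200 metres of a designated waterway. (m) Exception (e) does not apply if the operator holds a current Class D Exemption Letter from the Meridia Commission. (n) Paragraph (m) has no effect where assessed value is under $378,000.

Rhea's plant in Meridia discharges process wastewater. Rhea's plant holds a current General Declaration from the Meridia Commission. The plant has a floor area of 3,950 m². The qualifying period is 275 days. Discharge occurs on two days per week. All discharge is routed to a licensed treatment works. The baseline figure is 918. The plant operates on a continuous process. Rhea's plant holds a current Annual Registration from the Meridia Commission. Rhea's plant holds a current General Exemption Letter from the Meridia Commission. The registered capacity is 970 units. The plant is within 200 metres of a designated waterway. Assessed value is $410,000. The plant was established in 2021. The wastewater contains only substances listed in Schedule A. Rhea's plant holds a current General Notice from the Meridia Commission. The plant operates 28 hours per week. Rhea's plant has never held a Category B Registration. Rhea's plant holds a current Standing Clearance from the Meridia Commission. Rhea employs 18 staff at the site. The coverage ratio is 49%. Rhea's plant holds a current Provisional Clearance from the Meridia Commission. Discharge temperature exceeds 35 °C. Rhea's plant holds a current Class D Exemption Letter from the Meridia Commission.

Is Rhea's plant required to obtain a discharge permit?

No — exception (c) applies; Rhea's plant is not required to obtain a discharge permit.

Exception (a) requires that the facility operates on a batch (not continuous) process; but the facility operates on a continuous process, so (a) is unavailable.
Exception (b)'s conditions are all satisfied: the qualifying period is 275 days, less than the 290 days limit; the wastewater is Schedule-A-only; the baseline figure is 918, under the 953 limit. But: (f) is triggered — discharge temperature exceeds 35 °C. (b) is therefore removed.
Exception (c) is satisfied on its face — the coverage ratio is 49%, under the 64% limit; the facility's operating hours per week are 28, under the 30 limit. Applying paragraphs (g)–(l): (g) would limit (c) — a current Standing Clearance is held — but (h) sets (g) aside: (h) operates — a current Annual Registration is held. (i) is engaged (the registered capacity is 970 units, less than the 1,450 units limit), but is displaced by (j): (j) operates against (i): a current General Exemption Letter is held. (k) applies (a current Provisional Clearance is held), but is displaced by (l): (l) is engaged — the plant is within 200 m of a designated waterway. Exception (c) stands.
Exception (d) requires that the operator holds a current Category B Registration from the Meridia Commission; but the Category B Registration is not current, so (d) is unavailable.
Exception (e) is satisfied on its face — a current General Notice is held; discharge is routed to a licensed treatment works. But: (m) is triggered — a current Class D Exemption Letter is held. (n), which would lift (m), does not operate here — assessed value is $410,000, not under $378,000. So (e) is unavailable.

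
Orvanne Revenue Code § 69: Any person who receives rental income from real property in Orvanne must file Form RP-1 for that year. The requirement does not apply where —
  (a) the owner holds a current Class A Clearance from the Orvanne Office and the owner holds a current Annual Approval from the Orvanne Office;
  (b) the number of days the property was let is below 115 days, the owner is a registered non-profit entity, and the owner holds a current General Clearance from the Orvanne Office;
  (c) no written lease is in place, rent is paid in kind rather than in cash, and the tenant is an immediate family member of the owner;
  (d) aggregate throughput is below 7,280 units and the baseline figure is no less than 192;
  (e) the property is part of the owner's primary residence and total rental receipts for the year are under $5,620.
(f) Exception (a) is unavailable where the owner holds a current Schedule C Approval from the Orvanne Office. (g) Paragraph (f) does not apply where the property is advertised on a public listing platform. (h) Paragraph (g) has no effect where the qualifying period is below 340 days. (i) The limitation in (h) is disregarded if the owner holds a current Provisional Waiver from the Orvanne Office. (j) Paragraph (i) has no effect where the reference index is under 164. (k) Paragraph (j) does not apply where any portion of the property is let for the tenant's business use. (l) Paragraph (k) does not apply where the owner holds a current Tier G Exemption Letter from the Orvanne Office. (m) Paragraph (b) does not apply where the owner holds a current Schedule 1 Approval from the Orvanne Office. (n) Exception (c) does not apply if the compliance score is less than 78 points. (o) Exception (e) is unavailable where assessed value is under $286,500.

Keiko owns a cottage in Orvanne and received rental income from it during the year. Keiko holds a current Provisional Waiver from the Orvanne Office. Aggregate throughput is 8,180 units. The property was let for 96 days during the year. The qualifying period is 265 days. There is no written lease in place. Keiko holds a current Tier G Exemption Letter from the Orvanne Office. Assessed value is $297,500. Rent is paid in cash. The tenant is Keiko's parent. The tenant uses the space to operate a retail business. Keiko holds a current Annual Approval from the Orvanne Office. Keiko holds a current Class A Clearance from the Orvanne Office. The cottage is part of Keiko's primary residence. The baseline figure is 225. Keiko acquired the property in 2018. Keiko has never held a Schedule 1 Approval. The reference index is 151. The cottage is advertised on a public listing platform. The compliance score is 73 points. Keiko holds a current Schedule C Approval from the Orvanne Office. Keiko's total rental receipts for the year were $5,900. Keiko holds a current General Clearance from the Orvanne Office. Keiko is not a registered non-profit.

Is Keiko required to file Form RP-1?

Exception (a)'s conditions are all satisfied: a current Class A Clearance is held; a current Annual Approval is held. But applying paragraphs (f)–(l): (f) operates against (a): a current Schedule C Approval is held. (g) would limit (f) — the property is publicly advertised — but (h) sets (g) aside: (h) operates against (g): the qualifying period is 265 days, below the 340 days limit. (i) operates (a current Provisional Waiver is held), but is displaced by (j): (j) operates — the reference index is 151, under the 164 limit. (k) would limit (j) — the space is let for business use — but (l) sets (k) aside: (l) operates against (k): a current Tier G Exemption Letter is held. So (a) is unavailable.
Exception (b) fails — Keiko is not a registered non-profit.
Exception (c) fails — rent is paid in cash.
Exception (d) requires that aggregate throughput is below 7,280 units; but aggregate throughput is 8,180 units, not below 7,280 units, so (d) is unavailable.
Exception (e) requires that total rental receipts for the year are under $5,620; but total rental receipts for the year are $5,900, not under $5,620, so (e) is unavailable.
No exception is made out. Keiko falls within the general rule.

Yes — Keiko must file Form RP-1.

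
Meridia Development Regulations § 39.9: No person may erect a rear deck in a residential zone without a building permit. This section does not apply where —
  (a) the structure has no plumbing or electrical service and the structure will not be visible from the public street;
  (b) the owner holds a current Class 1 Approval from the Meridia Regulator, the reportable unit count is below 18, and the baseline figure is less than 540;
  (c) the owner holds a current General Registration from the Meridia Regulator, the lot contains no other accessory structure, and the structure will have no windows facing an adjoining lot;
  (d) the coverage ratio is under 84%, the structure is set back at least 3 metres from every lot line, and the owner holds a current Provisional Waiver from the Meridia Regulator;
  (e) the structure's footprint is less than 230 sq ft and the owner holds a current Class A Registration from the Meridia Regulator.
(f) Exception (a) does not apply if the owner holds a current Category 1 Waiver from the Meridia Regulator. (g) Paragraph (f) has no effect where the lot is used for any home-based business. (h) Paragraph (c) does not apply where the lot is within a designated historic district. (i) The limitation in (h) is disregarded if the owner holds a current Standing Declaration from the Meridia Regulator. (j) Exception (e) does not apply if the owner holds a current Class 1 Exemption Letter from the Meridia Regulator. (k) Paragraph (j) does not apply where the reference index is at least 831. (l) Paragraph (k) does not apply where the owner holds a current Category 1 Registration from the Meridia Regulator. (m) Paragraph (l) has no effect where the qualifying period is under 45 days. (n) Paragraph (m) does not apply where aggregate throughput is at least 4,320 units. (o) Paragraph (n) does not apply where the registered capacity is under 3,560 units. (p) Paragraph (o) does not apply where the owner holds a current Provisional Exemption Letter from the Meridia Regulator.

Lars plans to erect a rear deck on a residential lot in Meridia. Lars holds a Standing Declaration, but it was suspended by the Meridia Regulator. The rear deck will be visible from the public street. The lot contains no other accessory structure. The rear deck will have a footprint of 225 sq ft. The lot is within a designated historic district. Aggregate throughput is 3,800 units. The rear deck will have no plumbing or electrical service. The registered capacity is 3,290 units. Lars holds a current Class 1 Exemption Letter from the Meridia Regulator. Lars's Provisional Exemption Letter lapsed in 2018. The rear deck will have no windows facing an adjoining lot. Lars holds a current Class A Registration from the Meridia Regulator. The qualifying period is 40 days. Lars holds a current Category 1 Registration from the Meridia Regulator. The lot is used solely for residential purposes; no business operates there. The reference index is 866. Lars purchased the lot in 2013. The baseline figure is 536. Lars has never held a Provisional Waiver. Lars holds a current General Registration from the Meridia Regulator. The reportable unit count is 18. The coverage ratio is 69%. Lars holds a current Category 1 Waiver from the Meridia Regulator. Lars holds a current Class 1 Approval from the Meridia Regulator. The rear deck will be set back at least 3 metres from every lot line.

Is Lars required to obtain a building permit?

No — exception (e) applies; Lars does not need a building permit.

Exception (a) fails — the structure will be visible from the street.
Exception (b) fails — the reportable unit count is 18, not below 18.
All of (c)'s requirements are met (a current General Registration is held; the lot has no other accessory structure; no windows face an adjoining lot). However, paragraphs (h)–(i) must be considered: (h) operates against (c): the lot is in a historic district. (i) does not operate here (there is no Standing Declaration in force), so (h) stands. (c) is therefore removed.
Exception (d) fails — no current Provisional Waiver is held.
Exception (e) is satisfied on its face — the structure's footprint is 225 sq ft, less than the 230 sq ft limit; a current Class A Registration is held. Under paragraphs (j)–(p): (j) would limit (e) — a current Class 1 Exemption Letter is held — but (k) sets (j) aside: (k) is engaged — the reference index is 866, meeting the 831 threshold. (l) is triggered (a current Category 1 Registration is held), but yields to (m): (m) operates against (l): the qualifying period is 40 days, under the 45 days limit. (n) is inapplicable (aggregate throughput is 3,800 units, short of 4,320 units), so (m) stands. So (e) applies.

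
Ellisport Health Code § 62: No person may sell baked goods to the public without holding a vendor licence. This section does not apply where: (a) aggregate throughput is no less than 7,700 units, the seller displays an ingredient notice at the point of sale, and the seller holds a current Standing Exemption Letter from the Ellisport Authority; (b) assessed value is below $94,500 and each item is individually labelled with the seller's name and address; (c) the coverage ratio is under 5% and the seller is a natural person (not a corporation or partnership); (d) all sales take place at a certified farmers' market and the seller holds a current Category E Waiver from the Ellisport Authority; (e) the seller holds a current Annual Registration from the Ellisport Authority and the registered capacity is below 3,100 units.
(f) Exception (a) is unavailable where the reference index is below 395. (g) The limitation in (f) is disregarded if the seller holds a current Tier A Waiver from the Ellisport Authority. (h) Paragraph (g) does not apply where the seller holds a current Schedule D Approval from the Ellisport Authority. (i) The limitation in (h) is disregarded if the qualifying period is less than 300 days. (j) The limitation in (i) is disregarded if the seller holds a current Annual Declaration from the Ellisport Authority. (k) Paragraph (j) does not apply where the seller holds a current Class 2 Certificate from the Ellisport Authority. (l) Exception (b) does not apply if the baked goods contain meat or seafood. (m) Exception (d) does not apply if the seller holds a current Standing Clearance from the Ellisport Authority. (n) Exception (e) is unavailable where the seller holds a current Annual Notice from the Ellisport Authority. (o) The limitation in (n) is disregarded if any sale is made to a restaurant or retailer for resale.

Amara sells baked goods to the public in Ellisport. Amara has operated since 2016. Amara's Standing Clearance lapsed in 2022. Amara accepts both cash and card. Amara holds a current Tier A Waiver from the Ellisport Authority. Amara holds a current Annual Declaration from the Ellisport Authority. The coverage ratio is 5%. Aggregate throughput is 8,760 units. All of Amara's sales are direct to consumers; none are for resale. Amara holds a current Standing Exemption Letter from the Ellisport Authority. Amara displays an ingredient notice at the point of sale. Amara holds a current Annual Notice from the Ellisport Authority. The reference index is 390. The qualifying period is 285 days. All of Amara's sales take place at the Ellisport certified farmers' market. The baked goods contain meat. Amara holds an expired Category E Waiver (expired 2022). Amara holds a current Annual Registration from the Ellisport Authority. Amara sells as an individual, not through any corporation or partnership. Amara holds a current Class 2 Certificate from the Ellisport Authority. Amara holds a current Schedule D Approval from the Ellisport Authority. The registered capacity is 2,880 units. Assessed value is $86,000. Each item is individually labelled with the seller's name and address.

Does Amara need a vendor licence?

All of (a)'s requirements are met (aggregate throughput is 8,760 units, meeting the 7,700 units threshold; an ingredient notice is displayed; a current Standing Exemption Letter is held). Under paragraphs (f)–(k): (f) is engaged (the reference index is 390, below the 395 limit), but is overridden by (g): (g) operates against (f): a current Tier A Waiver is held. (h) operates (a current Schedule D Approval is held), but yields to (i): (i) operates against (h): the qualifying period is 285 days, less than the 300 days limit. (j) would limit (i) — a current Annual Declaration is held — but (k) sets (j) aside: (k) operates against (j): a current Class 2 Certificate is held. (a) remains available.
All of (b)'s requirements are met (assessed value is $86,000, below the $94,500 limit; items are individually labelled). But: (l) operates against (b): the baked goods contain meat. Exception (b) does not apply.
Exception (c) requires that the coverage ratio is under 5%; but the coverage ratio is 5%, not under 5%, so (c) is unavailable.
Exception (d) fails — no current Category E Waiver is held.
All of (e)'s requirements are met (a current Annual Registration is held; the registered capacity is 2,880 units, below the 3,100 units limit). But: (n) operates against (e): a current Annual Notice is held. (o), which would lift (n), is not triggered — no sales are for resale. So (e) is unavailable.

No — exception (a) applies; Amara is not required to hold a vendor licence.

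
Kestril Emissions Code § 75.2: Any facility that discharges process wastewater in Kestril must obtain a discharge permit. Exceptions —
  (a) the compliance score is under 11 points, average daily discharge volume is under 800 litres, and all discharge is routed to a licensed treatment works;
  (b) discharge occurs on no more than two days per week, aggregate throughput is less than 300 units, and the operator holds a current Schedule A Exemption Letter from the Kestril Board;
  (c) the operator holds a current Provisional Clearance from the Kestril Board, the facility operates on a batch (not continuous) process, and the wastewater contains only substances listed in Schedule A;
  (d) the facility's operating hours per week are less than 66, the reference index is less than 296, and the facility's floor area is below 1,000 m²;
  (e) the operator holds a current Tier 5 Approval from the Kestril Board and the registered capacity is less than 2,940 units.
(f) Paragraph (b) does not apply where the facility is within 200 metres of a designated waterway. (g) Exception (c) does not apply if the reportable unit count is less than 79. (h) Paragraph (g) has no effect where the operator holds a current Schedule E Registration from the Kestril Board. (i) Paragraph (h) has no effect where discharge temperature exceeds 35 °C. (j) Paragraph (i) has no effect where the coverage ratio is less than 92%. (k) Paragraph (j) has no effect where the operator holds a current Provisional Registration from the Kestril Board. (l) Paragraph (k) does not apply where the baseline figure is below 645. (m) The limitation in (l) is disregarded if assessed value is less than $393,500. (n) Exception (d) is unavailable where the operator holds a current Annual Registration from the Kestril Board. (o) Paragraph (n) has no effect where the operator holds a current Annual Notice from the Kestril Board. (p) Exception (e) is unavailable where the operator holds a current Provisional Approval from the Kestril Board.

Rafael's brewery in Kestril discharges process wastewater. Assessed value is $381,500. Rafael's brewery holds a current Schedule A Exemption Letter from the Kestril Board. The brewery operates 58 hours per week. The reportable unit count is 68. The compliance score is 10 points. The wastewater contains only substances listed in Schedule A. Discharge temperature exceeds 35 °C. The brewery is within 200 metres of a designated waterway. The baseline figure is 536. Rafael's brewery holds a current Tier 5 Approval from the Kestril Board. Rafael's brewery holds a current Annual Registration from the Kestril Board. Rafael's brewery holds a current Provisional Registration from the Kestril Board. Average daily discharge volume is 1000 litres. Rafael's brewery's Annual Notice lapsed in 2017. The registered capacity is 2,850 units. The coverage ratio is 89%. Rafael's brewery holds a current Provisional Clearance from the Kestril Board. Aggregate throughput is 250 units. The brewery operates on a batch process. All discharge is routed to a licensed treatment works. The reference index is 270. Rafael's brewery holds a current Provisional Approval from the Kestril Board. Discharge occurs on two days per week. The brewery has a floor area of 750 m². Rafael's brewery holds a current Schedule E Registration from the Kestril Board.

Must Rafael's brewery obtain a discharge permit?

Exception (a) does not apply: average daily discharge volume is 1000 litres, not under 800 litres.
Exception (b): discharge occurs on no more than two days per week; aggregate throughput is 250 units, less than the 300 units limit; a current Schedule A Exemption Letter is held — every condition holds. Turning to paragraph (f): (f) applies — the brewery is within 200 m of a designated waterway. Exception (b) does not apply.
All of (c)'s requirements are met (a current Provisional Clearance is held; the facility operates on a batch process; the wastewater is Schedule-A-only). But: (g) applies — the reportable unit count is 68, less than the 79 limit. (h) would limit (g) — a current Schedule E Registration is held — but (i) sets (h) aside: (i) operates — discharge temperature exceeds 35 °C. (j) would limit (i) — the coverage ratio is 89%, less than the 92% limit — but (k) sets (j) aside: (k) operates against (j): a current Provisional Registration is held. (l) operates (the baseline figure is 536, below the 645 limit), but is overridden by (m): (m) is engaged — assessed value is $381,500, less than the $393,500 limit. So (c) is unavailable.
Exception (d): the facility's operating hours per week are 58, less than the 66 limit; the reference index is 270, less than the 296 limit; the facility's floor area is 750 m², below the 1,000 m² limit — every condition holds. But applying paragraphs (n)–(o): (n) operates against (d): a current Annual Registration is held. (o) is not engaged (there is no Annual Notice in force), so (n) stands. (d) is therefore removed.
Exception (e) is satisfied on its face — a current Tier 5 Approval is held; the registered capacity is 2,850 units, less than the 2,940 units limit. But: (p) is engaged — a current Provisional Approval is held. So (e) is unavailable.
No exception displaces § 75.2.

Yes — Rafael's brewery must obtain a discharge permit.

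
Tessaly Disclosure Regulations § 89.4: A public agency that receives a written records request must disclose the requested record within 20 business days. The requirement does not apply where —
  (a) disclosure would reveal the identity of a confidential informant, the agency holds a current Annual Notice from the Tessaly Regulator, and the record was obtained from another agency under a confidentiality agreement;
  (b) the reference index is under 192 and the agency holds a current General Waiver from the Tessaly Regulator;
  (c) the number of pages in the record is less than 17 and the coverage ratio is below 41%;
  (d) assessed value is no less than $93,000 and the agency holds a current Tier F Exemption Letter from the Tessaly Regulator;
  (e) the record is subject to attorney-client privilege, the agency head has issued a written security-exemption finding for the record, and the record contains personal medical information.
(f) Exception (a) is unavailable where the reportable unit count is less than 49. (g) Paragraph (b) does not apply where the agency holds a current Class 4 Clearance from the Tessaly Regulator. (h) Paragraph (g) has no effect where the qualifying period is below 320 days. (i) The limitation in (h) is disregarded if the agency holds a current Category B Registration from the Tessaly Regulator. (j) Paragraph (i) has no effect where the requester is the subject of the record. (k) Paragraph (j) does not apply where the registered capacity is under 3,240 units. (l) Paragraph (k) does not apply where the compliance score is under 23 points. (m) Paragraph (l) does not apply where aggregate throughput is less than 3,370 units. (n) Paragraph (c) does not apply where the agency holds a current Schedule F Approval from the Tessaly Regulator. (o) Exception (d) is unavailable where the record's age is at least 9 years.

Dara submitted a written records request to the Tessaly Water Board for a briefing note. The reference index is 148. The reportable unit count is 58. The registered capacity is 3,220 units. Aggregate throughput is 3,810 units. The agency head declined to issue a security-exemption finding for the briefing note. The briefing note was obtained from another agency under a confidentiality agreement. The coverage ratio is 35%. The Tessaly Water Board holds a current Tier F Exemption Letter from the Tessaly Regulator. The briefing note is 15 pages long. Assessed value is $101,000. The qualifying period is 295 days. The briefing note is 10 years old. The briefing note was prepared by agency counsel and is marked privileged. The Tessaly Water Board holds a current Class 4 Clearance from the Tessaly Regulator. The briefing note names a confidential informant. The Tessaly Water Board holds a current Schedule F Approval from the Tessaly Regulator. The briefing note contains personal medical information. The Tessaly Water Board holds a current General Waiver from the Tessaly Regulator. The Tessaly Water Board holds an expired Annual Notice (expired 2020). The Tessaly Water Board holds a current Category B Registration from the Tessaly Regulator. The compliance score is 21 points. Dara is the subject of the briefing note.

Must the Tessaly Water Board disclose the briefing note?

Exception (a) requires that the agency holds a current Annual Notice from the Tessaly Regulator; but the Annual Notice is not current, so (a) is unavailable.
Exception (b): the reference index is 148, under the 192 limit; a current General Waiver is held — every condition holds. Applying paragraphs (g)–(m): (g) would limit (b) — a current Class 4 Clearance is held — but (h) sets (g) aside: (h) operates against (g): the qualifying period is 295 days, below the 320 days limit. (i) would limit (h) — a current Category B Registration is held — but (j) sets (i) aside: (j) applies — Dara is the subject of the briefing note. (k) would limit (j) — the registered capacity is 3,220 units, under the 3,240 units limit — but (l) sets (k) aside: (l) operates against (k): the compliance score is 21 points, under the 23 points limit. (m), which would lift (l), is not triggered — aggregate throughput is 3,810 units, not less than 3,370 units. (b) remains available.
Exception (c): the number of pages in the record is 15, less than the 17 limit; the coverage ratio is 35%, below the 41% limit — every condition holds. Turning to paragraph (n): (n) is triggered — a current Schedule F Approval is held. (c) is therefore removed.
Exception (d): assessed value is $101,000, meeting the $93,000 threshold; a current Tier F Exemption Letter is held — every condition holds. Turning to paragraph (o): (o) operates against (d): the record's age is 10 years, meeting the 9 years threshold. Exception (d) does not apply.
Exception (e) does not apply: the agency head declined to issue a security-exemption finding.

No — exception (b) applies; the Tessaly Water Board is not required to disclose the briefing note.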